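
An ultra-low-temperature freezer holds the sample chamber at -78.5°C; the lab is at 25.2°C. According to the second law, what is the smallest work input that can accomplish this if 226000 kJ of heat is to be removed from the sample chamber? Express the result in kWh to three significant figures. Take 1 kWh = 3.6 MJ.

In absolute terms T_C = 194.65 K and T_H = 298.35 K, so ΔT = 103.7 K.
The reversible limit is COP_R = T_C/ΔT = 1.877, so W_min = Q_C/COP = Q_C·ΔT/T_C.
W_min = 226000 × 103.7/194.65 = 120400 kJ = 33.44 kWh.

33.4 kWh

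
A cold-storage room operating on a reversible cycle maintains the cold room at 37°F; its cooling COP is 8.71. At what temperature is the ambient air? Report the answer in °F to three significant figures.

94.0 °F

COP_R = T_C/(T_H − T_C) gives T_H − T_C = T_C/COP.
With T_C = 275.93 K, T_H = 275.93 × (1 + 1/8.71) = 307.61 K.
Converting, 307.61 K = 94.02°F.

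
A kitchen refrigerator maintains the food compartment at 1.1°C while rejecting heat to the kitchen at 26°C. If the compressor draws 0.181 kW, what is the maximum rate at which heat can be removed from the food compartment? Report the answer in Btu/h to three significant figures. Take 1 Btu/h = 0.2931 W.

6800 Btu/h

In absolute terms T_C = 274.25 K and T_H = 299.15 K, so ΔT = 24.90 K.
COP_Carnot = T_C/ΔT = 274.25/24.90 = 11.01.
Q̇_max = COP_Carnot × Ẇ = 11.01 × 0.1810 kW = 1.994 kW = 6802 Btu/h.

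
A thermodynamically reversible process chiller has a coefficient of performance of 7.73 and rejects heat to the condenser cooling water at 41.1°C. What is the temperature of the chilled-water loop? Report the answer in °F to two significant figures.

41 °F

For a Carnot refrigerator COP_R = T_C/(T_H − T_C), so T_C = COP·T_H/(1 + COP).
With T_H = 314.25 K, T_C = 7.73 × 314.25/8.730 = 278.25 K.
Converting, 278.25 K = 41.19°F.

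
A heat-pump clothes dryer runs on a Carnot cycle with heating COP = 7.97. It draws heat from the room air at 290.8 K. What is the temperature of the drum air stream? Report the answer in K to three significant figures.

333 K

COP_HP = T_H/(T_H − T_C) rearranges to T_H = COP·T_C/(COP − 1).
With T_C = 290.80 K, T_H = 7.97 × 290.80/6.970 = 332.52 K.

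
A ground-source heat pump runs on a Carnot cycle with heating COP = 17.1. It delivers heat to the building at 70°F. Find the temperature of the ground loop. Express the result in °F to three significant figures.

COP_HP = T_H/(T_H − T_C) gives T_H − T_C = T_H/COP.
With T_H = 294.26 K, T_C = 294.26 × (1 − 1/17.1) = 277.05 K.
Converting, 277.05 K = 39.03°F.

39.0 °F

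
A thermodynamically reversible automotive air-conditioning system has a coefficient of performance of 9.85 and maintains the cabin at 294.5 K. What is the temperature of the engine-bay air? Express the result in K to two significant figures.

320 K

COP_R = T_C/(T_H − T_C) gives T_H − T_C = T_C/COP.
With T_C = 294.50 K, T_H = 294.50 × (1 + 1/9.85) = 324.40 K.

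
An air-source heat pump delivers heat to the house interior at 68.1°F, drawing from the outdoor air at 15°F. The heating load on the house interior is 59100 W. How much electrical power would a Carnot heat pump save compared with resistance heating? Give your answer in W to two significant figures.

53000 W

In absolute terms T_C = 263.71 K and T_H = 293.21 K, so ΔT = 29.50 K.
COP_Carnot = T_H/ΔT = 293.21/29.50 = 9.939.
Resistance heating needs Ẇ_res = Q̇_H = 59100 W; the reversible heat pump needs only Ẇ_hp = Q̇_H/COP = 5946 W.
Saving = 59100 − 5946 = 53150 W.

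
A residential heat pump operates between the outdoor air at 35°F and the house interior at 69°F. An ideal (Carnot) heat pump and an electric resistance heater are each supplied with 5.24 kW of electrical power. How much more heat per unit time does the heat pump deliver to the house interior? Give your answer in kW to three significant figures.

76.2 kW

In absolute terms T_C = 274.82 K and T_H = 293.71 K, so ΔT = 18.89 K.
COP_Carnot = T_H/ΔT = 293.71/18.89 = 15.55.
The heat pump delivers Q̇_H = COP × Ẇ = 81.48 kW; the resistance heater delivers Ẇ = 5.240 kW.
Extra = (COP − 1)·Ẇ = 76.24 kW.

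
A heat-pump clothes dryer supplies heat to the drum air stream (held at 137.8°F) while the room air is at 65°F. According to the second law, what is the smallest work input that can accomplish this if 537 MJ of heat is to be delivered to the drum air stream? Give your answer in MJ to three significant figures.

In absolute terms T_C = 291.48 K and T_H = 331.93 K, so ΔT = 40.44 K.
The reversible limit is COP_HP = T_H/ΔT = 8.207, so W_min = Q_H/COP = Q_H·ΔT/T_H.
W_min = 537.0 × 40.44/331.93 = 65.43 MJ.

65.4 MJ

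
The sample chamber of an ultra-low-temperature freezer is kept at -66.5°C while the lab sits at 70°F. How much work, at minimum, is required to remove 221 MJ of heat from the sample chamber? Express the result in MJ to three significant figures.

93.7 MJ

In absolute terms T_C = 206.65 K and T_H = 294.26 K, so ΔT = 87.61 K.
The reversible limit is COP_R = T_C/ΔT = 2.359, so W_min = Q_C/COP = Q_C·ΔT/T_C.
W_min = 221.0 × 87.61/206.65 = 93.69 MJ.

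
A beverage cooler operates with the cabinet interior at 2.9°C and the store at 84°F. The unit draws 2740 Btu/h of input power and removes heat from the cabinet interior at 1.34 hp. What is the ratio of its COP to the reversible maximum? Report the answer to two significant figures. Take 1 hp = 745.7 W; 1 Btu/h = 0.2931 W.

Converting, Q̇_C = 1.340 hp = 3409 Btu/h, so COP_actual = Q̇_C/Ẇ = 3409/2740 = 1.244.
In absolute terms T_C = 276.05 K and T_H = 302.04 K, so ΔT = 25.99 K.
COP_Carnot = T_C/ΔT = 276.05/25.99 = 10.62.
η_II = COP_actual/COP_Carnot = 1.244/10.62 = 0.1171.

0.12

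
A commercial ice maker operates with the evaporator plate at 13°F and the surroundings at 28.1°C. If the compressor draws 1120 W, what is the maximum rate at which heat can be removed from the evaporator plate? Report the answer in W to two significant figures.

In absolute terms T_C = 262.59 K and T_H = 301.25 K, so ΔT = 38.66 K.
COP_Carnot = T_C/ΔT = 262.59/38.66 = 6.793.
Q̇_max = COP_Carnot × Ẇ = 6.793 × 1120 W = 7608 W.

7600 W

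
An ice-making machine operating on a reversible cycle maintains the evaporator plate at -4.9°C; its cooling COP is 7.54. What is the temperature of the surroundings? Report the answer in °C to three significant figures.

COP_R = T_C/(T_H − T_C) gives T_H − T_C = T_C/COP.
With T_C = 268.25 K, T_H = 268.25 × (1 + 1/7.54) = 303.83 K.
Converting, 303.83 K = 30.68°C.

30.7 °C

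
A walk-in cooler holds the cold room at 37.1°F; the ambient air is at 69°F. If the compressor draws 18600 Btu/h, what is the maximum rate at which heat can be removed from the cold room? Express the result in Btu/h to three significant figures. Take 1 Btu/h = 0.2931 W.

In absolute terms T_C = 275.98 K and T_H = 293.71 K, so ΔT = 17.72 K.
COP_Carnot = T_C/ΔT = 275.98/17.72 = 15.57.
Q̇_max = COP_Carnot × Ẇ = 15.57 × 18600 Btu/h = 289700 Btu/h.

290000 Btu/h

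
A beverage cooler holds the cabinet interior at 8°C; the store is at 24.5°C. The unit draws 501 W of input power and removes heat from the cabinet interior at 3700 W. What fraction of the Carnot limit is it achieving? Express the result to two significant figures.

0.43

COP_actual = Q̇_C/Ẇ = 3700/501.0 = 7.385.
In absolute terms T_C = 281.15 K and T_H = 297.65 K, so ΔT = 16.50 K.
COP_Carnot = T_C/ΔT = 281.15/16.50 = 17.04.
η_II = COP_actual/COP_Carnot = 7.385/17.04 = 0.4334.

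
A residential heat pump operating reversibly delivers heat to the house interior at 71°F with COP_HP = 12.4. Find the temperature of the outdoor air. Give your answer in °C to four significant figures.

-2.109 °C

COP_HP = T_H/(T_H − T_C) gives T_H − T_C = T_H/COP.
With T_H = 294.82 K, T_C = 294.82 × (1 − 1/12.4) = 271.04 K.
Converting, 271.04 K = -2.11°C.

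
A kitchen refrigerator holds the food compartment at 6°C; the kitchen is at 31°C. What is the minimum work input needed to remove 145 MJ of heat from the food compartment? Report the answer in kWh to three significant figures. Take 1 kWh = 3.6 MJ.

3.61 kWh

In absolute terms T_C = 279.15 K and T_H = 304.15 K, so ΔT = 25.00 K.
The reversible limit is COP_R = T_C/ΔT = 11.17, so W_min = Q_C/COP = Q_C·ΔT/T_C.
W_min = 145.0 × 25.00/279.15 = 12.99 MJ = 3.607 kWh.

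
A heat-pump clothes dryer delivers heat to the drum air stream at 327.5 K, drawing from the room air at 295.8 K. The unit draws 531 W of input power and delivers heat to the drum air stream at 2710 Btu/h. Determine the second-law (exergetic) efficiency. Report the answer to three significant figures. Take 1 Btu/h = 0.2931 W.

Converting, Q̇_H = 2710 Btu/h = 794.3 W, so COP_actual = Q̇_H/Ẇ = 794.3/531.0 = 1.496.
The reservoir spacing is ΔT = 327.5 − 295.8 = 31.70 K.
COP_Carnot = T_H/ΔT = 327.50/31.70 = 10.33.
η_II = COP_actual/COP_Carnot = 1.496/10.33 = 0.1448.

0.145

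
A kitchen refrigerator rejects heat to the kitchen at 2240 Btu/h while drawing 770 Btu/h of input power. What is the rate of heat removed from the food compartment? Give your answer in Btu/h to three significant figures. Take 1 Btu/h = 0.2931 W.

For a cyclic device the first law requires Q̇_H = Q̇_C + Ẇ.
Q̇_C = Q̇_H − Ẇ = 1470 Btu/h.

1470 Btu/h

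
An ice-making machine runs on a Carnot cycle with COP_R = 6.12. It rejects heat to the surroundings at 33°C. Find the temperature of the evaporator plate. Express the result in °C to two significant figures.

-10 °C

For a Carnot refrigerator COP_R = T_C/(T_H − T_C), so T_C = COP·T_H/(1 + COP).
With T_H = 306.15 K, T_C = 6.12 × 306.15/7.120 = 263.15 K.
Converting, 263.15 K = -10.00°C.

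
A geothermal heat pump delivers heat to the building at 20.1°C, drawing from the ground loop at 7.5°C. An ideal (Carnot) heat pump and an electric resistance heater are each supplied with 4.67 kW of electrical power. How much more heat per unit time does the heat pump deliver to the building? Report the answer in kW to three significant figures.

In absolute terms T_C = 280.65 K and T_H = 293.25 K, so ΔT = 12.60 K.
COP_Carnot = T_H/ΔT = 293.25/12.60 = 23.27.
The heat pump delivers Q̇_H = COP × Ẇ = 108.7 kW; the resistance heater delivers Ẇ = 4.670 kW.
Extra = (COP − 1)·Ẇ = 104.0 kW.

104 kW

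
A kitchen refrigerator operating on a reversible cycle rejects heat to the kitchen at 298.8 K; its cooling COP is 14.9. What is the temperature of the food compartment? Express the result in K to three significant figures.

For a Carnot refrigerator COP_R = T_C/(T_H − T_C), so T_C = COP·T_H/(1 + COP).
With T_H = 298.80 K, T_C = 14.9 × 298.80/15.90 = 280.01 K.

280 K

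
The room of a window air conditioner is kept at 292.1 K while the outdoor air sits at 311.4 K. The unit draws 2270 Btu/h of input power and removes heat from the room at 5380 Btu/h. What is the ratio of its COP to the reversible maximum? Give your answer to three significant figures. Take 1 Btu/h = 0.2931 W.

0.157

COP_actual = Q̇_C/Ẇ = 5380/2270 = 2.370.
The reservoir spacing is ΔT = 311.4 − 292.1 = 19.30 K.
COP_Carnot = T_C/ΔT = 292.10/19.30 = 15.13.
η_II = COP_actual/COP_Carnot = 2.370/15.13 = 0.1566.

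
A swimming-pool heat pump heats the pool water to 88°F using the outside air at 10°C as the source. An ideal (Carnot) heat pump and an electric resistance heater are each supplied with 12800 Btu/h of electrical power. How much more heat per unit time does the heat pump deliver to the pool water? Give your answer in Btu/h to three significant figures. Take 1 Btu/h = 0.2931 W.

172000 Btu/h

In absolute terms T_C = 283.15 K and T_H = 304.26 K, so ΔT = 21.11 K.
COP_Carnot = T_H/ΔT = 304.26/21.11 = 14.41.
The heat pump delivers Q̇_H = COP × Ẇ = 184500 Btu/h; the resistance heater delivers Ẇ = 12800 Btu/h.
Extra = (COP − 1)·Ẇ = 171700 Btu/h.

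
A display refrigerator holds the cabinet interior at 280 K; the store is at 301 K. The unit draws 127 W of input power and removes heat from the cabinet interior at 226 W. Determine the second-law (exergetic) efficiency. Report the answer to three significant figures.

COP_actual = Q̇_C/Ẇ = 226.0/127.0 = 1.780.
The reservoir spacing is ΔT = 301 − 280 = 21.00 K.
COP_Carnot = T_C/ΔT = 280.00/21.00 = 13.33.
η_II = COP_actual/COP_Carnot = 1.780/13.33 = 0.1335.

0.133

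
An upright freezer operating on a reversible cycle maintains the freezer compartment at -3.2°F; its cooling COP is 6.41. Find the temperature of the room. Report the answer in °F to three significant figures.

COP_R = T_C/(T_H − T_C) gives T_H − T_C = T_C/COP.
With T_C = 253.59 K, T_H = 253.59 × (1 + 1/6.41) = 293.16 K.
Converting, 293.16 K = 68.01°F.

68.0 °F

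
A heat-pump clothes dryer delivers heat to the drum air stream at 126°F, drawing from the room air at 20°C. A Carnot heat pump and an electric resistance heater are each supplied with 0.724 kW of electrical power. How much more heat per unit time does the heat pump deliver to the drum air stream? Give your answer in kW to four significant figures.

In absolute terms T_C = 293.15 K and T_H = 325.37 K, so ΔT = 32.22 K.
COP_Carnot = T_H/ΔT = 325.37/32.22 = 10.10.
The heat pump delivers Q̇_H = COP × Ẇ = 7.311 kW; the resistance heater delivers Ẇ = 0.7240 kW.
Extra = (COP − 1)·Ẇ = 6.587 kW.

6.587 kW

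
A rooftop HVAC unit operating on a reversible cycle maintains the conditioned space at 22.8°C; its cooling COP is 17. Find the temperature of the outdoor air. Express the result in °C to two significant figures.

COP_R = T_C/(T_H − T_C) gives T_H − T_C = T_C/COP.
With T_C = 295.95 K, T_H = 295.95 × (1 + 1/17) = 313.36 K.
Converting, 313.36 K = 40.21°C.

40 °C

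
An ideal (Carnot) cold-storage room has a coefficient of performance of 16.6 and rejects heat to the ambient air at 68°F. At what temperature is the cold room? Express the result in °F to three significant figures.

For a Carnot refrigerator COP_R = T_C/(T_H − T_C), so T_C = COP·T_H/(1 + COP).
With T_H = 293.15 K, T_C = 16.6 × 293.15/17.60 = 276.49 K.
Converting, 276.49 K = 38.02°F.

38.0 °F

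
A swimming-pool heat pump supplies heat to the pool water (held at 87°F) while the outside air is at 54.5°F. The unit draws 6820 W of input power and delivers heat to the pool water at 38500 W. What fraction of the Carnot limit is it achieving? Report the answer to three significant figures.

COP_actual = Q̇_H/Ẇ = 38500/6820 = 5.645.
In absolute terms T_C = 285.65 K and T_H = 303.71 K, so ΔT = 18.06 K.
COP_Carnot = T_H/ΔT = 303.71/18.06 = 16.82.
η_II = COP_actual/COP_Carnot = 5.645/16.82 = 0.3356.

0.336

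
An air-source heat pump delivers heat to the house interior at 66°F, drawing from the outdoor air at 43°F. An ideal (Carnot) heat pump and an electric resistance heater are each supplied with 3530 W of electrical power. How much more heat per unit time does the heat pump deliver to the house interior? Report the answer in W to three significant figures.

In absolute terms T_C = 279.26 K and T_H = 292.04 K, so ΔT = 12.78 K.
COP_Carnot = T_H/ΔT = 292.04/12.78 = 22.86.
The heat pump delivers Q̇_H = COP × Ẇ = 80680 W; the resistance heater delivers Ẇ = 3530 W.
Extra = (COP − 1)·Ẇ = 77150 W.

77100 W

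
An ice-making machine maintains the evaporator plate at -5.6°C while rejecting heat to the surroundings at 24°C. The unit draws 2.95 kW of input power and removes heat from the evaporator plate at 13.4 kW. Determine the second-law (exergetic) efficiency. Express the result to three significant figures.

COP_actual = Q̇_C/Ẇ = 13.40/2.950 = 4.542.
In absolute terms T_C = 267.55 K and T_H = 297.15 K, so ΔT = 29.60 K.
COP_Carnot = T_C/ΔT = 267.55/29.60 = 9.039.
η_II = COP_actual/COP_Carnot = 4.542/9.039 = 0.5025.

0.503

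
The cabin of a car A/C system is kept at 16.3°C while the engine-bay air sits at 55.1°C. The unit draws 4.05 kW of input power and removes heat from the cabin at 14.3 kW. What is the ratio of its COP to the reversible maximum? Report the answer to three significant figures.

COP_actual = Q̇_C/Ẇ = 14.30/4.050 = 3.531.
In absolute terms T_C = 289.45 K and T_H = 328.25 K, so ΔT = 38.80 K.
COP_Carnot = T_C/ΔT = 289.45/38.80 = 7.460.
η_II = COP_actual/COP_Carnot = 3.531/7.460 = 0.4733.

0.473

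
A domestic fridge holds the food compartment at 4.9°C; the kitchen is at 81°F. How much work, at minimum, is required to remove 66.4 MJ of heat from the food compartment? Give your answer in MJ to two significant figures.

In absolute terms T_C = 278.05 K and T_H = 300.37 K, so ΔT = 22.32 K.
The reversible limit is COP_R = T_C/ΔT = 12.46, so W_min = Q_C/COP = Q_C·ΔT/T_C.
W_min = 66.40 × 22.32/278.05 = 5.331 MJ.

5.3 MJ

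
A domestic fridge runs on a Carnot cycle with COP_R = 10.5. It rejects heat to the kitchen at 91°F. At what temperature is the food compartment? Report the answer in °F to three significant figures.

43.1 °F

For a Carnot refrigerator COP_R = T_C/(T_H − T_C), so T_C = COP·T_H/(1 + COP).
With T_H = 305.93 K, T_C = 10.5 × 305.93/11.50 = 279.33 K.
Converting, 279.33 K = 43.12°F.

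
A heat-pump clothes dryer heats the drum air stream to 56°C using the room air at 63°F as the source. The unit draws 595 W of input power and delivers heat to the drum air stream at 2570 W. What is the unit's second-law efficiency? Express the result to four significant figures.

0.5089

COP_actual = Q̇_H/Ẇ = 2570/595.0 = 4.319.
In absolute terms T_C = 290.37 K and T_H = 329.15 K, so ΔT = 38.78 K.
COP_Carnot = T_H/ΔT = 329.15/38.78 = 8.488.
η_II = COP_actual/COP_Carnot = 4.319/8.488 = 0.5089.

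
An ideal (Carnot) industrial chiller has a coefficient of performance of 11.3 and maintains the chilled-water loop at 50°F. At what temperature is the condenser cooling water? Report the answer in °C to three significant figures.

35.1 °C

COP_R = T_C/(T_H − T_C) gives T_H − T_C = T_C/COP.
With T_C = 283.15 K, T_H = 283.15 × (1 + 1/11.3) = 308.21 K.
Converting, 308.21 K = 35.06°C.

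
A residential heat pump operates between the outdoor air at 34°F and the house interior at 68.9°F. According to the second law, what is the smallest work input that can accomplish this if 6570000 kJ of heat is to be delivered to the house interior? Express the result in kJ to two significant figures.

430000 kJ

In absolute terms T_C = 274.26 K and T_H = 293.65 K, so ΔT = 19.39 K.
The reversible limit is COP_HP = T_H/ΔT = 15.15, so W_min = Q_H/COP = Q_H·ΔT/T_H.
W_min = 6570000 × 19.39/293.65 = 433800 kJ.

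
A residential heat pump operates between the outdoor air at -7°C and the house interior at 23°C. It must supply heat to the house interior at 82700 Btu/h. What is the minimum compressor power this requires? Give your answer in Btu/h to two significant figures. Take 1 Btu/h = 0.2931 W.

In absolute terms T_C = 266.15 K and T_H = 296.15 K, so ΔT = 30.00 K.
COP_Carnot = T_H/ΔT = 296.15/30.00 = 9.872.
Ẇ_min = Q̇/COP_Carnot = 82700/9.872 = 8378 Btu/h.

8400 Btu/h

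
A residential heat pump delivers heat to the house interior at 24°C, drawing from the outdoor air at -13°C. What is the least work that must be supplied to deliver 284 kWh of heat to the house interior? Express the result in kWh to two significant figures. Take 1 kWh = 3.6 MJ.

In absolute terms T_C = 260.15 K and T_H = 297.15 K, so ΔT = 37.00 K.
The reversible limit is COP_HP = T_H/ΔT = 8.031, so W_min = Q_H/COP = Q_H·ΔT/T_H.
W_min = 284.0 × 37.00/297.15 = 35.36 kWh.

35 kWh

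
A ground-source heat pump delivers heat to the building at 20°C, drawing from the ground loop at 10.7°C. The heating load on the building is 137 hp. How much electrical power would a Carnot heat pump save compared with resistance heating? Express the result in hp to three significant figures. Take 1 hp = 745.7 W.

In absolute terms T_C = 283.85 K and T_H = 293.15 K, so ΔT = 9.300 K.
COP_Carnot = T_H/ΔT = 293.15/9.300 = 31.52.
Resistance heating needs Ẇ_res = Q̇_H = 137.0 hp; the reversible heat pump needs only Ẇ_hp = Q̇_H/COP = 4.346 hp.
Saving = 137.0 − 4.346 = 132.7 hp.

133 hp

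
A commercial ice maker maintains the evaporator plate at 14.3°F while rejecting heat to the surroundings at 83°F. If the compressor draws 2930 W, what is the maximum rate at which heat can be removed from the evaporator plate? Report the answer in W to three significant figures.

In absolute terms T_C = 263.32 K and T_H = 301.48 K, so ΔT = 38.17 K.
COP_Carnot = T_C/ΔT = 263.32/38.17 = 6.899.
Q̇_max = COP_Carnot × Ẇ = 6.899 × 2930 W = 20210 W.

20200 W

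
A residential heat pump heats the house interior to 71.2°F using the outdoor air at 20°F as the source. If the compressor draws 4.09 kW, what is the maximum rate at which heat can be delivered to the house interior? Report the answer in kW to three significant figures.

42.4 kW

In absolute terms T_C = 266.48 K and T_H = 294.93 K, so ΔT = 28.44 K.
COP_Carnot = T_H/ΔT = 294.93/28.44 = 10.37.
Q̇_max = COP_Carnot × Ẇ = 10.37 × 4.090 kW = 42.41 kW.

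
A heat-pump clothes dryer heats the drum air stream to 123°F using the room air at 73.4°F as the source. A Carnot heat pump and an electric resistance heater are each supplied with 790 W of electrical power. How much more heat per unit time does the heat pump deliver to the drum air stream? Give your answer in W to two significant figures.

In absolute terms T_C = 296.15 K and T_H = 323.71 K, so ΔT = 27.56 K.
COP_Carnot = T_H/ΔT = 323.71/27.56 = 11.75.
The heat pump delivers Q̇_H = COP × Ẇ = 9280 W; the resistance heater delivers Ẇ = 790.0 W.
Extra = (COP − 1)·Ẇ = 8490 W.

8500 W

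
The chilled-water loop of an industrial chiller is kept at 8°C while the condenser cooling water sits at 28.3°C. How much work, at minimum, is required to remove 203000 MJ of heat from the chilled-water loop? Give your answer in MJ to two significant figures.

15000 MJ

In absolute terms T_C = 281.15 K and T_H = 301.45 K, so ΔT = 20.30 K.
The reversible limit is COP_R = T_C/ΔT = 13.85, so W_min = Q_C/COP = Q_C·ΔT/T_C.
W_min = 203000 × 20.30/281.15 = 14660 MJ.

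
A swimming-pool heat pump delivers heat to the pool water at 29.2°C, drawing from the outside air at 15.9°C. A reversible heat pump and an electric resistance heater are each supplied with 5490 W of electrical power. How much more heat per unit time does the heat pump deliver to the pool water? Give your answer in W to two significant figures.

120000 W

In absolute terms T_C = 289.05 K and T_H = 302.35 K, so ΔT = 13.30 K.
COP_Carnot = T_H/ΔT = 302.35/13.30 = 22.73.
The heat pump delivers Q̇_H = COP × Ẇ = 124800 W; the resistance heater delivers Ẇ = 5490 W.
Extra = (COP − 1)·Ẇ = 119300 W.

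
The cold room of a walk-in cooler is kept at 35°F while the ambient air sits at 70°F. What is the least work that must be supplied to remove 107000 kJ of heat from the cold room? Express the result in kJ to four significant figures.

7571 kJ

In absolute terms T_C = 274.82 K and T_H = 294.26 K, so ΔT = 19.44 K.
The reversible limit is COP_R = T_C/ΔT = 14.13, so W_min = Q_C/COP = Q_C·ΔT/T_C.
W_min = 107000 × 19.44/274.82 = 7571 kJ.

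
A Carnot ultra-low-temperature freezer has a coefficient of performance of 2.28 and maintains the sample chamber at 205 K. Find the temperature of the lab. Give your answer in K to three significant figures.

COP_R = T_C/(T_H − T_C) gives T_H − T_C = T_C/COP.
With T_C = 205.00 K, T_H = 205.00 × (1 + 1/2.28) = 294.91 K.

295 K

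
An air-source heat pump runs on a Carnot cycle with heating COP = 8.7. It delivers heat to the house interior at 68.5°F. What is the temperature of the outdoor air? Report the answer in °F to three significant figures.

7.79 °F

COP_HP = T_H/(T_H − T_C) gives T_H − T_C = T_H/COP.
With T_H = 293.43 K, T_C = 293.43 × (1 − 1/8.7) = 259.70 K.
Converting, 259.70 K = 7.79°F.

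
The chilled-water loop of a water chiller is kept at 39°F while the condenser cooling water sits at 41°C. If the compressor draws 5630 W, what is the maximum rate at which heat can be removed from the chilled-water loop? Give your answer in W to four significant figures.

42030 W

In absolute terms T_C = 277.04 K and T_H = 314.15 K, so ΔT = 37.11 K.
COP_Carnot = T_C/ΔT = 277.04/37.11 = 7.465.
Q̇_max = COP_Carnot × Ẇ = 7.465 × 5630 W = 42030 W.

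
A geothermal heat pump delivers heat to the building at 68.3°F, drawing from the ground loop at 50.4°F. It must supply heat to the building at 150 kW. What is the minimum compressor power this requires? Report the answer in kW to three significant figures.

In absolute terms T_C = 283.37 K and T_H = 293.32 K, so ΔT = 9.944 K.
COP_Carnot = T_H/ΔT = 293.32/9.944 = 29.50.
Ẇ_min = Q̇/COP_Carnot = 150.0/29.50 = 5.086 kW.

5.09 kW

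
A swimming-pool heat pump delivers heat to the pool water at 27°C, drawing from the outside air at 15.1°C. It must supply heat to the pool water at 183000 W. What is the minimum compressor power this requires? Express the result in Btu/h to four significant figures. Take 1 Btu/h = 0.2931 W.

24750 Btu/h

In absolute terms T_C = 288.25 K and T_H = 300.15 K, so ΔT = 11.90 K.
COP_Carnot = T_H/ΔT = 300.15/11.90 = 25.22.
Ẇ_min = Q̇/COP_Carnot = 183000/25.22 = 7255 W = 24750 Btu/h.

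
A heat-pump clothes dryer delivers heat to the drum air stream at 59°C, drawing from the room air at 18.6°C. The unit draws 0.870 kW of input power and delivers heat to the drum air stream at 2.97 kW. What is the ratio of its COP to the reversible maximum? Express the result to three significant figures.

0.415

COP_actual = Q̇_H/Ẇ = 2.970/0.8700 = 3.414.
In absolute terms T_C = 291.75 K and T_H = 332.15 K, so ΔT = 40.40 K.
COP_Carnot = T_H/ΔT = 332.15/40.40 = 8.222.
η_II = COP_actual/COP_Carnot = 3.414/8.222 = 0.4152.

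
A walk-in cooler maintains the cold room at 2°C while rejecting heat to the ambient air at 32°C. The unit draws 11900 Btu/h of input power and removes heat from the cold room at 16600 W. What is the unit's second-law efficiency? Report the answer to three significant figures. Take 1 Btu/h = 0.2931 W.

0.519

Converting, Q̇_C = 16600 W = 56640 Btu/h, so COP_actual = Q̇_C/Ẇ = 56640/11900 = 4.759.
In absolute terms T_C = 275.15 K and T_H = 305.15 K, so ΔT = 30.00 K.
COP_Carnot = T_C/ΔT = 275.15/30.00 = 9.172.
η_II = COP_actual/COP_Carnot = 4.759/9.172 = 0.5189.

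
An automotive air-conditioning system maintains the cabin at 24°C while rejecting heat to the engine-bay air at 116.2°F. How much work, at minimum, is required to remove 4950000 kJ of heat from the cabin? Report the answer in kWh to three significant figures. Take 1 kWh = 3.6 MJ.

105 kWh

In absolute terms T_C = 297.15 K and T_H = 319.93 K, so ΔT = 22.78 K.
The reversible limit is COP_R = T_C/ΔT = 13.05, so W_min = Q_C/COP = Q_C·ΔT/T_C.
W_min = 4950000 × 22.78/297.15 = 379400 kJ = 105.4 kWh.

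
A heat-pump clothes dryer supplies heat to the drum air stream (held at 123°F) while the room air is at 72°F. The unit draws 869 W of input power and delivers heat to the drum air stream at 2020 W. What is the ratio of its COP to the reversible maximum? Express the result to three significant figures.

0.203

COP_actual = Q̇_H/Ẇ = 2020/869.0 = 2.325.
In absolute terms T_C = 295.37 K and T_H = 323.71 K, so ΔT = 28.33 K.
COP_Carnot = T_H/ΔT = 323.71/28.33 = 11.42.
η_II = COP_actual/COP_Carnot = 2.325/11.42 = 0.2035.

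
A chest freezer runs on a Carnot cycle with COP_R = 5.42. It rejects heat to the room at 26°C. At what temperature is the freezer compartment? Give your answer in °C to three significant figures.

For a Carnot refrigerator COP_R = T_C/(T_H − T_C), so T_C = COP·T_H/(1 + COP).
With T_H = 299.15 K, T_C = 5.42 × 299.15/6.420 = 252.55 K.
Converting, 252.55 K = -20.60°C.

-20.6 °C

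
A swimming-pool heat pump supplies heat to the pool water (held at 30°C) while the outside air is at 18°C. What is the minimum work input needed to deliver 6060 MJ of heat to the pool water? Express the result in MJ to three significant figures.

In absolute terms T_C = 291.15 K and T_H = 303.15 K, so ΔT = 12.00 K.
The reversible limit is COP_HP = T_H/ΔT = 25.26, so W_min = Q_H/COP = Q_H·ΔT/T_H.
W_min = 6060 × 12.00/303.15 = 239.9 MJ.

240 MJ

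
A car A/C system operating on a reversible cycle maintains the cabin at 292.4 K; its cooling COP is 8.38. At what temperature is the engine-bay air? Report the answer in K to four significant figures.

327.3 K

COP_R = T_C/(T_H − T_C) gives T_H − T_C = T_C/COP.
With T_C = 292.40 K, T_H = 292.40 × (1 + 1/8.38) = 327.29 K.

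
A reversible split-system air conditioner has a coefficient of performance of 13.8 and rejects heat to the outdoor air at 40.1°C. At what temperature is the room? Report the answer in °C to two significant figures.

19 °C

For a Carnot refrigerator COP_R = T_C/(T_H − T_C), so T_C = COP·T_H/(1 + COP).
With T_H = 313.25 K, T_C = 13.8 × 313.25/14.80 = 292.08 K.
Converting, 292.08 K = 18.93°C.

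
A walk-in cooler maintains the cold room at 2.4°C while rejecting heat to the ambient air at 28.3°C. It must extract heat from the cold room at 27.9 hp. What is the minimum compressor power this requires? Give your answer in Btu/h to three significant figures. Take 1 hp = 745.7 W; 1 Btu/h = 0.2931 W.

6670 Btu/h

In absolute terms T_C = 275.55 K and T_H = 301.45 K, so ΔT = 25.90 K.
COP_Carnot = T_C/ΔT = 275.55/25.90 = 10.64.
Ẇ_min = Q̇/COP_Carnot = 27.90/10.64 = 2.622 hp = 6672 Btu/h.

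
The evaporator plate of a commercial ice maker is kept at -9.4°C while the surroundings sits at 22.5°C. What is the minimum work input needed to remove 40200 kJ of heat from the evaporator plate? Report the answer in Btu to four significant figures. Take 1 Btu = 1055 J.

In absolute terms T_C = 263.75 K and T_H = 295.65 K, so ΔT = 31.90 K.
The reversible limit is COP_R = T_C/ΔT = 8.268, so W_min = Q_C/COP = Q_C·ΔT/T_C.
W_min = 40200 × 31.90/263.75 = 4862 kJ = 4609 Btu.

4609 Btu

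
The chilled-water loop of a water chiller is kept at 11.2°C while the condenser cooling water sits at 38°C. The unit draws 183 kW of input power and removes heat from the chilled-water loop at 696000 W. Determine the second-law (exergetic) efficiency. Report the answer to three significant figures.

0.358

Converting, Q̇_C = 696000 W = 696.0 kW, so COP_actual = Q̇_C/Ẇ = 696.0/183.0 = 3.803.
In absolute terms T_C = 284.35 K and T_H = 311.15 K, so ΔT = 26.80 K.
COP_Carnot = T_C/ΔT = 284.35/26.80 = 10.61.
η_II = COP_actual/COP_Carnot = 3.803/10.61 = 0.3585.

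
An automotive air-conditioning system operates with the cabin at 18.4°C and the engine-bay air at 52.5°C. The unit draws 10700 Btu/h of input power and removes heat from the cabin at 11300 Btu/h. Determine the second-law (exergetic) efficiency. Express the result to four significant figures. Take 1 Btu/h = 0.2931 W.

COP_actual = Q̇_C/Ẇ = 11300/10700 = 1.056.
In absolute terms T_C = 291.55 K and T_H = 325.65 K, so ΔT = 34.10 K.
COP_Carnot = T_C/ΔT = 291.55/34.10 = 8.550.
η_II = COP_actual/COP_Carnot = 1.056/8.550 = 0.1235.

0.1235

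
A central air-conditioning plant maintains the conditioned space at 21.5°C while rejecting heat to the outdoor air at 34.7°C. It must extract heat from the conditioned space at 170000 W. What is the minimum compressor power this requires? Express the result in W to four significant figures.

7616 W

In absolute terms T_C = 294.65 K and T_H = 307.85 K, so ΔT = 13.20 K.
COP_Carnot = T_C/ΔT = 294.65/13.20 = 22.32.
Ẇ_min = Q̇/COP_Carnot = 170000/22.32 = 7616 W.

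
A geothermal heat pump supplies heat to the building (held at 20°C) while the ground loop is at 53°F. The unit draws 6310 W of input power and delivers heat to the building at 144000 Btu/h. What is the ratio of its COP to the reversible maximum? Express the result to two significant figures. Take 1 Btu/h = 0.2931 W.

Converting, Q̇_H = 144000 Btu/h = 42210 W, so COP_actual = Q̇_H/Ẇ = 42210/6310 = 6.689.
In absolute terms T_C = 284.82 K and T_H = 293.15 K, so ΔT = 8.333 K.
COP_Carnot = T_H/ΔT = 293.15/8.333 = 35.18.
η_II = COP_actual/COP_Carnot = 6.689/35.18 = 0.1901.

0.19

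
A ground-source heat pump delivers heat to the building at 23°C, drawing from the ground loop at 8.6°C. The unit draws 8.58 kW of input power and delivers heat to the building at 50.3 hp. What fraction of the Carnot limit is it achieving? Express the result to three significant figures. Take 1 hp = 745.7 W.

Converting, Q̇_H = 50.30 hp = 37.51 kW, so COP_actual = Q̇_H/Ẇ = 37.51/8.580 = 4.372.
In absolute terms T_C = 281.75 K and T_H = 296.15 K, so ΔT = 14.40 K.
COP_Carnot = T_H/ΔT = 296.15/14.40 = 20.57.
η_II = COP_actual/COP_Carnot = 4.372/20.57 = 0.2126.

0.213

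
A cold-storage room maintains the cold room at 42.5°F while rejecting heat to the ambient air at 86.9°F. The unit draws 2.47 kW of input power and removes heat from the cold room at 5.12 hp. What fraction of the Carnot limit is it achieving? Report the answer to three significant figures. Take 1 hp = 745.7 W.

0.137

Converting, Q̇_C = 5.120 hp = 3.818 kW, so COP_actual = Q̇_C/Ẇ = 3.818/2.470 = 1.546.
In absolute terms T_C = 278.98 K and T_H = 303.65 K, so ΔT = 24.67 K.
COP_Carnot = T_C/ΔT = 278.98/24.67 = 11.31.
η_II = COP_actual/COP_Carnot = 1.546/11.31 = 0.1367.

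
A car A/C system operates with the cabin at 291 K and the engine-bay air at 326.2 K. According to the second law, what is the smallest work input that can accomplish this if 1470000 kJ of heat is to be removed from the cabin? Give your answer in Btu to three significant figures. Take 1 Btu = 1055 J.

The reservoir spacing is ΔT = 326.2 − 291 = 35.20 K.
The reversible limit is COP_R = T_C/ΔT = 8.267, so W_min = Q_C/COP = Q_C·ΔT/T_C.
W_min = 1470000 × 35.20/291.00 = 177800 kJ = 168500 Btu.

169000 Btu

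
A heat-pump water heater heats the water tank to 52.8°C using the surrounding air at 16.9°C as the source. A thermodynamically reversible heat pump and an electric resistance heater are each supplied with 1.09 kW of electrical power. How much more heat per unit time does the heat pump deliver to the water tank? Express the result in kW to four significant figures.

8.807 kW

In absolute terms T_C = 290.05 K and T_H = 325.95 K, so ΔT = 35.90 K.
COP_Carnot = T_H/ΔT = 325.95/35.90 = 9.079.
The heat pump delivers Q̇_H = COP × Ẇ = 9.897 kW; the resistance heater delivers Ẇ = 1.090 kW.
Extra = (COP − 1)·Ẇ = 8.807 kW.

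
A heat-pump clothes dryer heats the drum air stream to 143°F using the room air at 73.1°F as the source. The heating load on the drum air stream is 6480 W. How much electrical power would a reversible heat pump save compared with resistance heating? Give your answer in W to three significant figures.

5730 W

In absolute terms T_C = 295.98 K and T_H = 334.82 K, so ΔT = 38.83 K.
COP_Carnot = T_H/ΔT = 334.82/38.83 = 8.622.
Resistance heating needs Ẇ_res = Q̇_H = 6480 W; the reversible heat pump needs only Ẇ_hp = Q̇_H/COP = 751.6 W.
Saving = 6480 − 751.6 = 5728 W.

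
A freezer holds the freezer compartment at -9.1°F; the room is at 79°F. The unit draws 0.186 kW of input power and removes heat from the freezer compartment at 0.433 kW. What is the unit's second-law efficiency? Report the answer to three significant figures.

COP_actual = Q̇_C/Ẇ = 0.4330/0.1860 = 2.328.
In absolute terms T_C = 250.32 K and T_H = 299.26 K, so ΔT = 48.94 K.
COP_Carnot = T_C/ΔT = 250.32/48.94 = 5.114.
η_II = COP_actual/COP_Carnot = 2.328/5.114 = 0.4552.

0.455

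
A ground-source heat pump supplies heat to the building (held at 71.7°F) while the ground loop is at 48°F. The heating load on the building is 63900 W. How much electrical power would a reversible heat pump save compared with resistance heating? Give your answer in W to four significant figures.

61050 W

In absolute terms T_C = 282.04 K and T_H = 295.21 K, so ΔT = 13.17 K.
COP_Carnot = T_H/ΔT = 295.21/13.17 = 22.42.
Resistance heating needs Ẇ_res = Q̇_H = 63900 W; the reversible heat pump needs only Ẇ_hp = Q̇_H/COP = 2850 W.
Saving = 63900 − 2850 = 61050 W.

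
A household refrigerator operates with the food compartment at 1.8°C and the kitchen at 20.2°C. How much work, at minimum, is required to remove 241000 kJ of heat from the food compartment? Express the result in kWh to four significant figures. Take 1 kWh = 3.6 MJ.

In absolute terms T_C = 274.95 K and T_H = 293.35 K, so ΔT = 18.40 K.
The reversible limit is COP_R = T_C/ΔT = 14.94, so W_min = Q_C/COP = Q_C·ΔT/T_C.
W_min = 241000 × 18.40/274.95 = 16130 kJ = 4.480 kWh.

4.480 kWh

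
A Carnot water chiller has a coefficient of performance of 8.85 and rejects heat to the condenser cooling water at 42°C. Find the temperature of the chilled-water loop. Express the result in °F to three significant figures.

50.0 °F

For a Carnot refrigerator COP_R = T_C/(T_H − T_C), so T_C = COP·T_H/(1 + COP).
With T_H = 315.15 K, T_C = 8.85 × 315.15/9.850 = 283.16 K.
Converting, 283.16 K = 50.01°F.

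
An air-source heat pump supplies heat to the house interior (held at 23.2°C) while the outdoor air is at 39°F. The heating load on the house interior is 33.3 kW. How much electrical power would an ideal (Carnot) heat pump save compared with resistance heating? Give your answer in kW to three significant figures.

In absolute terms T_C = 277.04 K and T_H = 296.35 K, so ΔT = 19.31 K.
COP_Carnot = T_H/ΔT = 296.35/19.31 = 15.35.
Resistance heating needs Ẇ_res = Q̇_H = 33.30 kW; the reversible heat pump needs only Ẇ_hp = Q̇_H/COP = 2.170 kW.
Saving = 33.30 − 2.170 = 31.13 kW.

31.1 kW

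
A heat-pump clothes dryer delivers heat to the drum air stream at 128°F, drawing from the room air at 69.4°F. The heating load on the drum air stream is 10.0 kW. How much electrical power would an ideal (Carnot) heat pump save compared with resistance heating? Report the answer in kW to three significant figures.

9.00 kW

In absolute terms T_C = 293.93 K and T_H = 326.48 K, so ΔT = 32.56 K.
COP_Carnot = T_H/ΔT = 326.48/32.56 = 10.03.
Resistance heating needs Ẇ_res = Q̇_H = 10.00 kW; the reversible heat pump needs only Ẇ_hp = Q̇_H/COP = 0.9972 kW.
Saving = 10.00 − 0.9972 = 9.003 kW.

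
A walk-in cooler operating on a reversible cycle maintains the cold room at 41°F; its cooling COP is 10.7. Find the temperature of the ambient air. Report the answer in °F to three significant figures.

87.8 °F

COP_R = T_C/(T_H − T_C) gives T_H − T_C = T_C/COP.
With T_C = 278.15 K, T_H = 278.15 × (1 + 1/10.7) = 304.15 K.
Converting, 304.15 K = 87.79°F.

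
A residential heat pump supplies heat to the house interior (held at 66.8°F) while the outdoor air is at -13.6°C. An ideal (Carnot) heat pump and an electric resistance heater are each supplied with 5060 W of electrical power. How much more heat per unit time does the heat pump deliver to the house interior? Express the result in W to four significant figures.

39880 W

In absolute terms T_C = 259.55 K and T_H = 292.48 K, so ΔT = 32.93 K.
COP_Carnot = T_H/ΔT = 292.48/32.93 = 8.881.
The heat pump delivers Q̇_H = COP × Ẇ = 44940 W; the resistance heater delivers Ẇ = 5060 W.
Extra = (COP − 1)·Ẇ = 39880 W.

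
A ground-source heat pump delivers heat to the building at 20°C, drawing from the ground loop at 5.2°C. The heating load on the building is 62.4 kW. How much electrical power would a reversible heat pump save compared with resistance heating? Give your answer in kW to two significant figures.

In absolute terms T_C = 278.35 K and T_H = 293.15 K, so ΔT = 14.80 K.
COP_Carnot = T_H/ΔT = 293.15/14.80 = 19.81.
Resistance heating needs Ẇ_res = Q̇_H = 62.40 kW; the reversible heat pump needs only Ẇ_hp = Q̇_H/COP = 3.150 kW.
Saving = 62.40 − 3.150 = 59.25 kW.

59 kW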